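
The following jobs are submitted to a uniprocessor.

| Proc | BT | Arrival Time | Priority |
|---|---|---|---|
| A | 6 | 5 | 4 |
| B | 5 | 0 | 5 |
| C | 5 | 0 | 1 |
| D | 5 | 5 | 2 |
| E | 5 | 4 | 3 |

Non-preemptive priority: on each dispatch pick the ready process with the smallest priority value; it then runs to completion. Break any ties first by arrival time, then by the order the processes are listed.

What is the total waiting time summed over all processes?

Schedule: | C 0-5 | D 5-10 | E 10-15 | A 15-21 | B 21-26 |
Completion: A=21  B=26  C=5  D=10  E=15
Turnaround (C−A): A=16  B=26  C=5  D=5  E=11
Waiting = turnaround − burst: A=10, B=21, C=0, D=0, E=6
Total waiting = 10 + 21 + 0 + 0 + 6 = 37

37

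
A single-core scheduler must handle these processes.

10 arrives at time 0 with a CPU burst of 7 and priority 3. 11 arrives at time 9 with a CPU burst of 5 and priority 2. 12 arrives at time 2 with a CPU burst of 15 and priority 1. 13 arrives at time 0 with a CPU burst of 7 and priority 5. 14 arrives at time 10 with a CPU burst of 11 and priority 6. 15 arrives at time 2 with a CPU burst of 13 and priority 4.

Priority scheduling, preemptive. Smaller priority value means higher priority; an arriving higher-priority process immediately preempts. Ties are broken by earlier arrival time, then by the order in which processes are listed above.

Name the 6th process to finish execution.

14

Timeline: | 10 0-2 | 12 2-17 | 11 17-22 | 10 22-27 | 15 27-40 | 13 40-47 | 14 47-58 |
Completion: 10=27  11=22  12=17  13=47  14=58  15=40
Turnaround (C−A): 10=27  11=13  12=15  13=47  14=48  15=38
Finish order: 12 → 11 → 10 → 15 → 13 → 14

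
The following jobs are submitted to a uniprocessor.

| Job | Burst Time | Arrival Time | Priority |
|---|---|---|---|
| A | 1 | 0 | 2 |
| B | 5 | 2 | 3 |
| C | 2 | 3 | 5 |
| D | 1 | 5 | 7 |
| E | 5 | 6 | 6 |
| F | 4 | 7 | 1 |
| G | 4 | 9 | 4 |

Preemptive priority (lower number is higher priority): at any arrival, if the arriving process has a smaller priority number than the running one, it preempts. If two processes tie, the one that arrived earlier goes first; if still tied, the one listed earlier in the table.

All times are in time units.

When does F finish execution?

11

Schedule: | A 0-1 | idle 1-2 | B 2-7 | F 7-11 | G 11-15 | C 15-17 | E 17-22 | D 22-23 |
Completion: A=1  B=7  C=17  D=23  E=22  F=11  G=15
Turnaround (C−A): A=1  B=5  C=14  D=18  E=16  F=4  G=6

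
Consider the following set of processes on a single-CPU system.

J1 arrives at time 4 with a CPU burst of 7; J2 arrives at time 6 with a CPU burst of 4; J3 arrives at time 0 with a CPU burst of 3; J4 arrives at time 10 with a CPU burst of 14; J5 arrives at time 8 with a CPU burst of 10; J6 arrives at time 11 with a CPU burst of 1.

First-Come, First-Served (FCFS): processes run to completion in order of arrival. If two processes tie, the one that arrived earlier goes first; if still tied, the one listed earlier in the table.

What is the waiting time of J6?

28

Timeline: | J3 0-3 | idle 3-4 | J1 4-11 | J2 11-15 | J5 15-25 | J4 25-39 | J6 39-40 |
Completion: J1=11  J2=15  J3=3  J4=39  J5=25  J6=40
Turnaround (C−A): J1=7  J2=9  J3=3  J4=29  J5=17  J6=29
Waiting(J6) = turnaround − burst = 29 − 1 = 28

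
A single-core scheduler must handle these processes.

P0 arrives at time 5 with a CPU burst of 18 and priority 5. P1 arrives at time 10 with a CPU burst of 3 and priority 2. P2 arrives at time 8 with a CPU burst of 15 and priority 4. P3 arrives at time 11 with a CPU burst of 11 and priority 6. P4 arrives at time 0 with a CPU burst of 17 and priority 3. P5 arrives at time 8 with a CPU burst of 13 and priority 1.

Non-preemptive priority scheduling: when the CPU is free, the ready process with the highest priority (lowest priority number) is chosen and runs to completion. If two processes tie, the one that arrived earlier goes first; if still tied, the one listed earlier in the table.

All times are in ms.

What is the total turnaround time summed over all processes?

229

Timeline: | P4 0-17 | P5 17-30 | P1 30-33 | P2 33-48 | P0 48-66 | P3 66-77 |
Completion: P0=66  P1=33  P2=48  P3=77  P4=17  P5=30
Turnaround (C−A): P0=61  P1=23  P2=40  P3=66  P4=17  P5=22
Turnaround = completion − arrival: P0=61, P1=23, P2=40, P3=66, P4=17, P5=22
Total turnaround = 61 + 23 + 40 + 66 + 17 + 22 = 229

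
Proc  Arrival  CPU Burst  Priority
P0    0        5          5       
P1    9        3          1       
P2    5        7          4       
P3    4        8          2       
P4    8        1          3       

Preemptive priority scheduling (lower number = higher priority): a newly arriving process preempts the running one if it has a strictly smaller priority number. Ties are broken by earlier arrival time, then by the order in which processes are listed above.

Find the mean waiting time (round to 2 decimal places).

8.00

Timeline: | P0 0-4 | P3 4-9 | P1 9-12 | P3 12-15 | P4 15-16 | P2 16-23 | P0 23-24 |
Completion: P0=24  P1=12  P2=23  P3=15  P4=16
Waiting times: P0=19, P1=0, P2=11, P3=3, P4=7
Average waiting = (19+0+11+3+7) / 5 = 40/5 = 8.00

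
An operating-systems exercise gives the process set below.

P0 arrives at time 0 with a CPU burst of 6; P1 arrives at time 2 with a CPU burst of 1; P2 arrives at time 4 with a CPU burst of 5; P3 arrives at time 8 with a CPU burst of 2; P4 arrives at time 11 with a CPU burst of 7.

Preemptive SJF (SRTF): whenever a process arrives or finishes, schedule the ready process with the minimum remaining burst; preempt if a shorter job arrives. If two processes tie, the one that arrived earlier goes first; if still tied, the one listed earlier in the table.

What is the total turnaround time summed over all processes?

Gantt: | P0 0-2 | P1 2-3 | P0 3-7 | P2 7-8 | P3 8-10 | P2 10-14 | P4 14-21 |
Completion: P0=7  P1=3  P2=14  P3=10  P4=21
Turnaround (C−A): P0=7  P1=1  P2=10  P3=2  P4=10
Turnaround = completion − arrival: P0=7, P1=1, P2=10, P3=2, P4=10
Total turnaround = 7 + 1 + 10 + 2 + 10 = 30

30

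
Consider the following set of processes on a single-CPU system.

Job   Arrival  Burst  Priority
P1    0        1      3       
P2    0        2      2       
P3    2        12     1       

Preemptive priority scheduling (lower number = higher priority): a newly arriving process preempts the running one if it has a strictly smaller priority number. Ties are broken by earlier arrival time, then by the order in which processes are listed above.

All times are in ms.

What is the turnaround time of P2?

Gantt: | P2 0-2 | P3 2-14 | P1 14-15 |
Completion: P1=15  P2=2  P3=14
Turnaround (C−A): P1=15  P2=2  P3=12
Turnaround(P2) = completion − arrival = 2 − 0 = 2

2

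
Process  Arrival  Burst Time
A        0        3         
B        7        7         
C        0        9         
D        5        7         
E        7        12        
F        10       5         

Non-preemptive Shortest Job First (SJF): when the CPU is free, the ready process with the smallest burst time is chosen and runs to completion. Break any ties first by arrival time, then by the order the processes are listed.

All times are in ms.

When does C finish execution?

Timeline: | A 0-3 | C 3-12 | F 12-17 | D 17-24 | B 24-31 | E 31-43 |
Completion: A=3  B=31  C=12  D=24  E=43  F=17

12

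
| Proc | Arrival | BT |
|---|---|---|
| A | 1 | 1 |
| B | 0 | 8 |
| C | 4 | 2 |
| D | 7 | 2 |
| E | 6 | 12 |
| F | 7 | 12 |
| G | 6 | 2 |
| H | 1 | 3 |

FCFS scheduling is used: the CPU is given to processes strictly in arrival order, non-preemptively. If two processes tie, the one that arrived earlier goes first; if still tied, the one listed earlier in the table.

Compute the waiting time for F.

Schedule: | B 0-8 | A 8-9 | H 9-12 | C 12-14 | E 14-26 | G 26-28 | D 28-30 | F 30-42 |
Completion: A=9  B=8  C=14  D=30  E=26  F=42  G=28  H=12
Turnaround (C−A): A=8  B=8  C=10  D=23  E=20  F=35  G=22  H=11
Waiting(F) = turnaround − burst = 35 − 12 = 23

23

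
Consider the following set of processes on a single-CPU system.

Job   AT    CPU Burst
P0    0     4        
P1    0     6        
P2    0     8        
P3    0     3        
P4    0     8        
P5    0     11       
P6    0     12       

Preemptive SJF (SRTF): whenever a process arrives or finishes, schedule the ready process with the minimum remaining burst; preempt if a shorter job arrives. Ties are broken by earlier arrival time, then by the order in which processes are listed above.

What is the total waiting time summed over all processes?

113

Timeline: | P3 0-3 | P0 3-7 | P1 7-13 | P2 13-21 | P4 21-29 | P5 29-40 | P6 40-52 |
Completion: P0=7  P1=13  P2=21  P3=3  P4=29  P5=40  P6=52
Waiting = turnaround − burst: P0=3, P1=7, P2=13, P3=0, P4=21, P5=29, P6=40
Total waiting = 3 + 7 + 13 + 0 + 21 + 29 + 40 = 113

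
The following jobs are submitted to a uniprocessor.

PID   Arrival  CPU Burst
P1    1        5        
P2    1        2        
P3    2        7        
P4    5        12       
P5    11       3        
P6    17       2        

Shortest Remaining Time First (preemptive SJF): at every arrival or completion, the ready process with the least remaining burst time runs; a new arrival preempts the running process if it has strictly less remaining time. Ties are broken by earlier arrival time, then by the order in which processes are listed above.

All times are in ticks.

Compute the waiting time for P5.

0

Schedule: | idle 0-1 | P2 1-3 | P1 3-8 | P3 8-11 | P5 11-14 | P3 14-18 | P6 18-20 | P4 20-32 |
Completion: P1=8  P2=3  P3=18  P4=32  P5=14  P6=20
Waiting(P5) = turnaround − burst = 3 − 3 = 0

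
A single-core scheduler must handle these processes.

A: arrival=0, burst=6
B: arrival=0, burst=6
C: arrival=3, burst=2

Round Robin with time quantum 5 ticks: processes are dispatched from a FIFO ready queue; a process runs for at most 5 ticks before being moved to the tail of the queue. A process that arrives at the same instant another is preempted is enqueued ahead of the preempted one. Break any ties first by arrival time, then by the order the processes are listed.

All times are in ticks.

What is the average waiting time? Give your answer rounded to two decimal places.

Timeline: | A 0-5 | B 5-10 | C 10-12 | A 12-13 | B 13-14 |
Completion: A=13  B=14  C=12
Turnaround (C−A): A=13  B=14  C=9
Waiting times: A=7, B=8, C=7
Average waiting = (7+8+7) / 3 = 22/3 = 7.33

7.33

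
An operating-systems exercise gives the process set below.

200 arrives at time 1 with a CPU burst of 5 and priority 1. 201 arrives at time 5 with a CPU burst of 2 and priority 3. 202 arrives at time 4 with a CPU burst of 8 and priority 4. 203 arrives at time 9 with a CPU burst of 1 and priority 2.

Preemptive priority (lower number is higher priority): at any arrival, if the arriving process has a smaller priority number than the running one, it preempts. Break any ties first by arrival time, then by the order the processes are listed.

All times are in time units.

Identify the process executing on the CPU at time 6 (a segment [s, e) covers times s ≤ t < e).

Gantt: | idle 0-1 | 200 1-6 | 201 6-8 | 202 8-9 | 203 9-10 | 202 10-17 |
Completion: 200=6  201=8  202=17  203=10

201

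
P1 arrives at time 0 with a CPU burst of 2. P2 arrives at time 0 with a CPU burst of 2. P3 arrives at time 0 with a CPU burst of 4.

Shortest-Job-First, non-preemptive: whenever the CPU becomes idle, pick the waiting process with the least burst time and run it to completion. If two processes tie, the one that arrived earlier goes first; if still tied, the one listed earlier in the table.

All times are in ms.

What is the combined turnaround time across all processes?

Timeline: | P1 0-2 | P2 2-4 | P3 4-8 |
Completion: P1=2  P2=4  P3=8
Turnaround (C−A): P1=2  P2=4  P3=8
Turnaround = completion − arrival: P1=2, P2=4, P3=8
Total turnaround = 2 + 4 + 8 = 14

14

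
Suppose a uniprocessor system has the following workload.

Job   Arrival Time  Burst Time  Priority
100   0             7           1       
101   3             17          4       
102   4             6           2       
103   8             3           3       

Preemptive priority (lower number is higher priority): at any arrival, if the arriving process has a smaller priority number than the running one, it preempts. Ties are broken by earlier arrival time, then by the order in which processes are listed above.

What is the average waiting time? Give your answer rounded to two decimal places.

5.25

Schedule: | 100 0-7 | 102 7-13 | 103 13-16 | 101 16-33 |
Completion: 100=7  101=33  102=13  103=16
Turnaround (C−A): 100=7  101=30  102=9  103=8
Waiting times: 100=0, 101=13, 102=3, 103=5
Average waiting = (0+13+3+5) / 4 = 21/4 = 5.25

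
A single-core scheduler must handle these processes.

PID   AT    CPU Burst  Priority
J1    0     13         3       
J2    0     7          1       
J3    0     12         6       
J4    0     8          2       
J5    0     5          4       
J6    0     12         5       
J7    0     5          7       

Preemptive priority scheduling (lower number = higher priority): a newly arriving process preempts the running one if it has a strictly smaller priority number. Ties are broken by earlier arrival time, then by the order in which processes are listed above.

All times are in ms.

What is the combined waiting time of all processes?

185

Timeline: | J2 0-7 | J4 7-15 | J1 15-28 | J5 28-33 | J6 33-45 | J3 45-57 | J7 57-62 |
Completion: J1=28  J2=7  J3=57  J4=15  J5=33  J6=45  J7=62
Waiting = turnaround − burst: J1=15, J2=0, J3=45, J4=7, J5=28, J6=33, J7=57
Total waiting = 15 + 0 + 45 + 7 + 28 + 33 + 57 = 185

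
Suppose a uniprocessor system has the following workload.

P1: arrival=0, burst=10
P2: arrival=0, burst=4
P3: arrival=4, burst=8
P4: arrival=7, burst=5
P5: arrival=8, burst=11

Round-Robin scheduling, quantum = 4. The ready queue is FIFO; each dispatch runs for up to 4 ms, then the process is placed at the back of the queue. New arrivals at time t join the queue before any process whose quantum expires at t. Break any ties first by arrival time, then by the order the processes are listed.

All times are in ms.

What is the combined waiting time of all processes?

Gantt: | P1 0-4 | P2 4-8 | P3 8-12 | P1 12-16 | P4 16-20 | P5 20-24 | P3 24-28 | P1 28-30 | P4 30-31 | P5 31-38 |
Completion: P1=30  P2=8  P3=28  P4=31  P5=38
Turnaround (C−A): P1=30  P2=8  P3=24  P4=24  P5=30
Waiting = turnaround − burst: P1=20, P2=4, P3=16, P4=19, P5=19
Total waiting = 20 + 4 + 16 + 19 + 19 = 78

78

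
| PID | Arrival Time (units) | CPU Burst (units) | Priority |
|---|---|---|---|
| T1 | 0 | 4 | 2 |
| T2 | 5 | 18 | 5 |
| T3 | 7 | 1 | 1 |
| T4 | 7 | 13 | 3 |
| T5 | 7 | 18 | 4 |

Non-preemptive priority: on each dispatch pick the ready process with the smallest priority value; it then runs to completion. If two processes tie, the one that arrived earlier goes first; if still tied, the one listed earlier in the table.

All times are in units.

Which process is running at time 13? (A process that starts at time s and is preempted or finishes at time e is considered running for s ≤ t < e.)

T2

Gantt: | T1 0-4 | idle 4-5 | T2 5-23 | T3 23-24 | T4 24-37 | T5 37-55 |
Completion: T1=4  T2=23  T3=24  T4=37  T5=55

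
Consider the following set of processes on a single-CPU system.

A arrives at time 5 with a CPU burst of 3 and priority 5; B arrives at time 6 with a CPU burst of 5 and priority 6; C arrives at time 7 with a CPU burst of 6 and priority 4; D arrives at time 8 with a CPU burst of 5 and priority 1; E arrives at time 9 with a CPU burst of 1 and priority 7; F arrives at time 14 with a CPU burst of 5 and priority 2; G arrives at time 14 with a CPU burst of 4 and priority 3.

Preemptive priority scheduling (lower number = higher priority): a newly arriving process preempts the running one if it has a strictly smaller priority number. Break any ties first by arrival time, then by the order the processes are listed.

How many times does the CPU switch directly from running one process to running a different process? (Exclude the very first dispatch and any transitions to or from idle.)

9

Gantt: | idle 0-5 | A 5-7 | C 7-8 | D 8-13 | C 13-14 | F 14-19 | G 19-23 | C 23-27 | A 27-28 | B 28-33 | E 33-34 |
Completion: A=28  B=33  C=27  D=13  E=34  F=19  G=23
Turnaround (C−A): A=23  B=27  C=20  D=5  E=25  F=5  G=9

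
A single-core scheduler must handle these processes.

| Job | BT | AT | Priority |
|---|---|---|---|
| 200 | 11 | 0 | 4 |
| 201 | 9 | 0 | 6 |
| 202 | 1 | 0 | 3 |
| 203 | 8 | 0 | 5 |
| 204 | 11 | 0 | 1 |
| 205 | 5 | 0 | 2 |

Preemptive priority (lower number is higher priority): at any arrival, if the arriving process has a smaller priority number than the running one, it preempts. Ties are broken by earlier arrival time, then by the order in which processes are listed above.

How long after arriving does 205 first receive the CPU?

11

Schedule: | 204 0-11 | 205 11-16 | 202 16-17 | 200 17-28 | 203 28-36 | 201 36-45 |
Completion: 200=28  201=45  202=17  203=36  204=11  205=16
Turnaround (C−A): 200=28  201=45  202=17  203=36  204=11  205=16
Response(205) = first start − arrival = 11 − 0 = 11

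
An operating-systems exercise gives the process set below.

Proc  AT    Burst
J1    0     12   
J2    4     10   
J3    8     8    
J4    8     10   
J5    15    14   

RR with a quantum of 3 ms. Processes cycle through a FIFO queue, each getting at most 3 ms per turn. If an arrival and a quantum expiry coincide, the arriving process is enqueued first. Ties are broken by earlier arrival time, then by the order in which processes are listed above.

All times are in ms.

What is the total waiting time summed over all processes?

124

Schedule: | J1 0-6 | J2 6-9 | J1 9-12 | J3 12-15 | J4 15-18 | J2 18-21 | J1 21-24 | J5 24-27 | J3 27-30 | J4 30-33 | J2 33-36 | J5 36-39 | J3 39-41 | J4 41-44 | J2 44-45 | J5 45-48 | J4 48-49 | J5 49-54 |
Completion: J1=24  J2=45  J3=41  J4=49  J5=54
Turnaround (C−A): J1=24  J2=41  J3=33  J4=41  J5=39
Waiting = turnaround − burst: J1=12, J2=31, J3=25, J4=31, J5=25
Total waiting = 12 + 31 + 25 + 31 + 25 = 124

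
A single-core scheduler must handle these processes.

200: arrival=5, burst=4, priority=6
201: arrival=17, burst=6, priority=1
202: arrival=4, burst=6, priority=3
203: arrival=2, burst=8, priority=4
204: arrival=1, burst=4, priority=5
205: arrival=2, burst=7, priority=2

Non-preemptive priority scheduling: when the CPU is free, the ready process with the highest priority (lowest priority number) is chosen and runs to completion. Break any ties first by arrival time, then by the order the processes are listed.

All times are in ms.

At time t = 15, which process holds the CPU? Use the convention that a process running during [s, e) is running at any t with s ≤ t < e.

202

Gantt: | idle 0-1 | 204 1-5 | 205 5-12 | 202 12-18 | 201 18-24 | 203 24-32 | 200 32-36 |
Completion: 200=36  201=24  202=18  203=32  204=5  205=12
Turnaround (C−A): 200=31  201=7  202=14  203=30  204=4  205=10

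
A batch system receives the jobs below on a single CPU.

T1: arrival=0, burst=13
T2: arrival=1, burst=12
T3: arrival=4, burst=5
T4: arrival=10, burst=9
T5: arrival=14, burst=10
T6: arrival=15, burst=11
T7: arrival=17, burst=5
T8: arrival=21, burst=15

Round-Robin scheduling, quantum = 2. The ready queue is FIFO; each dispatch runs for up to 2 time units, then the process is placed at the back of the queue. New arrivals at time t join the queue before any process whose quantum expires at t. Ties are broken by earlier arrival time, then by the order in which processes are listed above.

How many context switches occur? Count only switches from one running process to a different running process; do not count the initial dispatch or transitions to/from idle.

40

Schedule: | T1 0-2 | T2 2-4 | T1 4-6 | T3 6-8 | T2 8-10 | T1 10-12 | T3 12-14 | T4 14-16 | T2 16-18 | T1 18-20 | T5 20-22 | T3 22-23 | T6 23-25 | T4 25-27 | T7 27-29 | T2 29-31 | T1 31-33 | T8 33-35 | T5 35-37 | T6 37-39 | T4 39-41 | T7 41-43 | T2 43-45 | T1 45-47 | T8 47-49 | T5 49-51 | T6 51-53 | T4 53-55 | T7 55-56 | T2 56-58 | T1 58-59 | T8 59-61 | T5 61-63 | T6 63-65 | T4 65-66 | T8 66-68 | T5 68-70 | T6 70-72 | T8 72-74 | T6 74-75 | T8 75-80 |
Completion: T1=59  T2=58  T3=23  T4=66  T5=70  T6=75  T7=56  T8=80
Turnaround (C−A): T1=59  T2=57  T3=19  T4=56  T5=56  T6=60  T7=39  T8=59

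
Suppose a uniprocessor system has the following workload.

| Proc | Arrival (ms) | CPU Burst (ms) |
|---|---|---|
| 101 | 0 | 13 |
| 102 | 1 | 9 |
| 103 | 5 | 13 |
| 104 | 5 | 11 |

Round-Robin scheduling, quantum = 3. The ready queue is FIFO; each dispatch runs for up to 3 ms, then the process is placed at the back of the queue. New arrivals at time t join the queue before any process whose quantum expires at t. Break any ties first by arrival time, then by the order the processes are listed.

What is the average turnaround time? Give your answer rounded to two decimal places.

37.50

Timeline: | 101 0-3 | 102 3-6 | 101 6-9 | 103 9-12 | 104 12-15 | 102 15-18 | 101 18-21 | 103 21-24 | 104 24-27 | 102 27-30 | 101 30-33 | 103 33-36 | 104 36-39 | 101 39-40 | 103 40-43 | 104 43-45 | 103 45-46 |
Completion: 101=40  102=30  103=46  104=45
Turnaround times: 101=40, 102=29, 103=41, 104=40
Average turnaround = (40+29+41+40) / 4 = 150/4 = 37.50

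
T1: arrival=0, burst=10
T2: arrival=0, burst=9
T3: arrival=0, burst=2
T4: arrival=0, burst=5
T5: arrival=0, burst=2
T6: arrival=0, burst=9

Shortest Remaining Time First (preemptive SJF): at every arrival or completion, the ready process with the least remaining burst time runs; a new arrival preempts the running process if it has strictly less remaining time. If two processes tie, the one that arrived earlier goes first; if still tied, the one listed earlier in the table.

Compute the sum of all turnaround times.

Timeline: | T3 0-2 | T5 2-4 | T4 4-9 | T2 9-18 | T6 18-27 | T1 27-37 |
Completion: T1=37  T2=18  T3=2  T4=9  T5=4  T6=27
Turnaround (C−A): T1=37  T2=18  T3=2  T4=9  T5=4  T6=27
Turnaround = completion − arrival: T1=37, T2=18, T3=2, T4=9, T5=4, T6=27
Total turnaround = 37 + 18 + 2 + 9 + 4 + 27 = 97

97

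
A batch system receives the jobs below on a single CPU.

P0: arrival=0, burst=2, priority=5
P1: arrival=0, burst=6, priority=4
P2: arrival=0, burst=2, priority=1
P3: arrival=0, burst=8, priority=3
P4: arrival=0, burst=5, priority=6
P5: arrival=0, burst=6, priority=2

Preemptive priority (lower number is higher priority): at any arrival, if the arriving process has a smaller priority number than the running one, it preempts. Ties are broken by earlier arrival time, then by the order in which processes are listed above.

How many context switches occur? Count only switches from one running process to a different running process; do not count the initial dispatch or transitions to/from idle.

Schedule: | P2 0-2 | P5 2-8 | P3 8-16 | P1 16-22 | P0 22-24 | P4 24-29 |
Completion: P0=24  P1=22  P2=2  P3=16  P4=29  P5=8

5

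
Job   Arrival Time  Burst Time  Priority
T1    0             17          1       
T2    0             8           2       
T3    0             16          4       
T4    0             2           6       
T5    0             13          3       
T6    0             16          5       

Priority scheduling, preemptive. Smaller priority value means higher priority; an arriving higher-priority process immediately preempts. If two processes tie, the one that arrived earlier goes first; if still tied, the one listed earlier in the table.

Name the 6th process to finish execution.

Gantt: | T1 0-17 | T2 17-25 | T5 25-38 | T3 38-54 | T6 54-70 | T4 70-72 |
Completion: T1=17  T2=25  T3=54  T4=72  T5=38  T6=70
Turnaround (C−A): T1=17  T2=25  T3=54  T4=72  T5=38  T6=70
Finish order: T1 → T2 → T5 → T3 → T6 → T4

T4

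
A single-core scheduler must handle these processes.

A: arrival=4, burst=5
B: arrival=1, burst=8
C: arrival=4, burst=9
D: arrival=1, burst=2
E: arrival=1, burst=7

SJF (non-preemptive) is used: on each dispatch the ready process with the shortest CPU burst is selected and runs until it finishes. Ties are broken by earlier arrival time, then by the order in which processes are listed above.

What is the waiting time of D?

0

Gantt: | idle 0-1 | D 1-3 | E 3-10 | A 10-15 | B 15-23 | C 23-32 |
Completion: A=15  B=23  C=32  D=3  E=10
Turnaround (C−A): A=11  B=22  C=28  D=2  E=9
Waiting(D) = turnaround − burst = 2 − 2 = 0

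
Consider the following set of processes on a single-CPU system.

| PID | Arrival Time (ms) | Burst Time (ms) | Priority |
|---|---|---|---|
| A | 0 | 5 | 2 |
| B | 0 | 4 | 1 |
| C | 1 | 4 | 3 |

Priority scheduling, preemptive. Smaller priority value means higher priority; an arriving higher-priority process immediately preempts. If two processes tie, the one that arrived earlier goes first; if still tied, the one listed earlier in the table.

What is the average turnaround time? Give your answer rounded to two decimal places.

8.33

Schedule: | B 0-4 | A 4-9 | C 9-13 |
Completion: A=9  B=4  C=13
Turnaround (C−A): A=9  B=4  C=12
Turnaround times: A=9, B=4, C=12
Average turnaround = (9+4+12) / 3 = 25/3 = 8.33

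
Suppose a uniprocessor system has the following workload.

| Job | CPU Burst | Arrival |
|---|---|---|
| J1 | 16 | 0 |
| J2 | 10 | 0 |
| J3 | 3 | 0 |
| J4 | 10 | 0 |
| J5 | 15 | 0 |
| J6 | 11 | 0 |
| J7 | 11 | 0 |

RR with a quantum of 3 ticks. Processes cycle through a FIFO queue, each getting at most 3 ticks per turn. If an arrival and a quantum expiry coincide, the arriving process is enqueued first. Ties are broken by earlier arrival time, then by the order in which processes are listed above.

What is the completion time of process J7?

69

Timeline: | J1 0-3 | J2 3-6 | J3 6-9 | J4 9-12 | J5 12-15 | J6 15-18 | J7 18-21 | J1 21-24 | J2 24-27 | J4 27-30 | J5 30-33 | J6 33-36 | J7 36-39 | J1 39-42 | J2 42-45 | J4 45-48 | J5 48-51 | J6 51-54 | J7 54-57 | J1 57-60 | J2 60-61 | J4 61-62 | J5 62-65 | J6 65-67 | J7 67-69 | J1 69-72 | J5 72-75 | J1 75-76 |
Completion: J1=76  J2=61  J3=9  J4=62  J5=75  J6=67  J7=69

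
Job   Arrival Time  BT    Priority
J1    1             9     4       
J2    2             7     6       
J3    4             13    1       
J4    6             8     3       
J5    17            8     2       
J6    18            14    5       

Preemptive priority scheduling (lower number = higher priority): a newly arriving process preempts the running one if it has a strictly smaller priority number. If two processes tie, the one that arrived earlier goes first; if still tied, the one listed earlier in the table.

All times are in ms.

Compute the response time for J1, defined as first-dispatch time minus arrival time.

0

Timeline: | idle 0-1 | J1 1-4 | J3 4-17 | J5 17-25 | J4 25-33 | J1 33-39 | J6 39-53 | J2 53-60 |
Completion: J1=39  J2=60  J3=17  J4=33  J5=25  J6=53
Response(J1) = first start − arrival = 1 − 1 = 0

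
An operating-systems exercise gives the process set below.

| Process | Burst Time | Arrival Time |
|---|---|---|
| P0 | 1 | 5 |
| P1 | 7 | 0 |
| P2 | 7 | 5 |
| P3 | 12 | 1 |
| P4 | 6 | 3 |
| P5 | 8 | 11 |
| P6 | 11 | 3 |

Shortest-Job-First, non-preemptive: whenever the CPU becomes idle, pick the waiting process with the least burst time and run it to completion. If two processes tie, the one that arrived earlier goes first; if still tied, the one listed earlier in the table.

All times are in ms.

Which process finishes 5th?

P5

Timeline: | P1 0-7 | P0 7-8 | P4 8-14 | P2 14-21 | P5 21-29 | P6 29-40 | P3 40-52 |
Completion: P0=8  P1=7  P2=21  P3=52  P4=14  P5=29  P6=40
Turnaround (C−A): P0=3  P1=7  P2=16  P3=51  P4=11  P5=18  P6=37
Finish order: P1 → P0 → P4 → P2 → P5 → P6 → P3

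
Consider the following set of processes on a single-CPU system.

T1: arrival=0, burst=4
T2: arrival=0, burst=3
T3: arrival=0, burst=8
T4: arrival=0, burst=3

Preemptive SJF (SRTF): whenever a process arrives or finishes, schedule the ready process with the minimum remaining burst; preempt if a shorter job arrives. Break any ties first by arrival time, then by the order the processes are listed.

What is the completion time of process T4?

6

Gantt: | T2 0-3 | T4 3-6 | T1 6-10 | T3 10-18 |
Completion: T1=10  T2=3  T3=18  T4=6
Turnaround (C−A): T1=10  T2=3  T3=18  T4=6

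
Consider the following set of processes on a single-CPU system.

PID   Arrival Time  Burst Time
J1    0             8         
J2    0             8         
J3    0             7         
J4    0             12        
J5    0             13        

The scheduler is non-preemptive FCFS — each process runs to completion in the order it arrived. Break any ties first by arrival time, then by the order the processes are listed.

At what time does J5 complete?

Schedule: | J1 0-8 | J2 8-16 | J3 16-23 | J4 23-35 | J5 35-48 |
Completion: J1=8  J2=16  J3=23  J4=35  J5=48

48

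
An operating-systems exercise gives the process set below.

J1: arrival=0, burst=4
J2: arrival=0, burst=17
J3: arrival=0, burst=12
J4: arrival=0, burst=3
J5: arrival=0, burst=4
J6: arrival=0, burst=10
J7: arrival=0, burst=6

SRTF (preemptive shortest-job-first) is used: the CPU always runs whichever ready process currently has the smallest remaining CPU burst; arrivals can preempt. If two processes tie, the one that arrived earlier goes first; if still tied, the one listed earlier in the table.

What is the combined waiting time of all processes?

104

Timeline: | J4 0-3 | J1 3-7 | J5 7-11 | J7 11-17 | J6 17-27 | J3 27-39 | J2 39-56 |
Completion: J1=7  J2=56  J3=39  J4=3  J5=11  J6=27  J7=17
Waiting = turnaround − burst: J1=3, J2=39, J3=27, J4=0, J5=7, J6=17, J7=11
Total waiting = 3 + 39 + 27 + 0 + 7 + 17 + 11 = 104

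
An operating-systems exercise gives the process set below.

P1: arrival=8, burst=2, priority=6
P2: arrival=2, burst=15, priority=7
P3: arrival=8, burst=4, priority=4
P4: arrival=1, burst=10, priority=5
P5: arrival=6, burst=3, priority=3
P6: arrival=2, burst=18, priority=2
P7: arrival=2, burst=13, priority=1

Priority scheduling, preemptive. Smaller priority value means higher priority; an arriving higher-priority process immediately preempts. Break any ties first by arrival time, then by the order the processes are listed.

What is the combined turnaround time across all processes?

Schedule: | idle 0-1 | P4 1-2 | P7 2-15 | P6 15-33 | P5 33-36 | P3 36-40 | P4 40-49 | P1 49-51 | P2 51-66 |
Completion: P1=51  P2=66  P3=40  P4=49  P5=36  P6=33  P7=15
Turnaround (C−A): P1=43  P2=64  P3=32  P4=48  P5=30  P6=31  P7=13
Turnaround = completion − arrival: P1=43, P2=64, P3=32, P4=48, P5=30, P6=31, P7=13
Total turnaround = 43 + 64 + 32 + 48 + 30 + 31 + 13 = 261

261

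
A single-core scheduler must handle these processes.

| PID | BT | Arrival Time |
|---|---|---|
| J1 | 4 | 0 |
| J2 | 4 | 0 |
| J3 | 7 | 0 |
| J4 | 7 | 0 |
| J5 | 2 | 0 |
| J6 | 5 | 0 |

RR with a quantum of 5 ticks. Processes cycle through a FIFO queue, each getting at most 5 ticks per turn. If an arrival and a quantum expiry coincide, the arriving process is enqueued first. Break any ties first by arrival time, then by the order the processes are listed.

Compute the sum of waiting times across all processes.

84

Timeline: | J1 0-4 | J2 4-8 | J3 8-13 | J4 13-18 | J5 18-20 | J6 20-25 | J3 25-27 | J4 27-29 |
Completion: J1=4  J2=8  J3=27  J4=29  J5=20  J6=25
Turnaround (C−A): J1=4  J2=8  J3=27  J4=29  J5=20  J6=25
Waiting = turnaround − burst: J1=0, J2=4, J3=20, J4=22, J5=18, J6=20
Total waiting = 0 + 4 + 20 + 22 + 18 + 20 = 84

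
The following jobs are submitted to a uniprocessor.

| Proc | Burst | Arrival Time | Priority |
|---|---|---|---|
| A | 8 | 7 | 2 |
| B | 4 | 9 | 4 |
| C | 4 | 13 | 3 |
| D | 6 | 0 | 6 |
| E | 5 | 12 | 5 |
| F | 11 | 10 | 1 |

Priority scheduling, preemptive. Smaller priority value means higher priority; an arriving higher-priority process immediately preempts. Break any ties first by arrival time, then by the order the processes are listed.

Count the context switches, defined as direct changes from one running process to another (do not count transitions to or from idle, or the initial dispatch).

5

Schedule: | D 0-6 | idle 6-7 | A 7-10 | F 10-21 | A 21-26 | C 26-30 | B 30-34 | E 34-39 |
Completion: A=26  B=34  C=30  D=6  E=39  F=21
Turnaround (C−A): A=19  B=25  C=17  D=6  E=27  F=11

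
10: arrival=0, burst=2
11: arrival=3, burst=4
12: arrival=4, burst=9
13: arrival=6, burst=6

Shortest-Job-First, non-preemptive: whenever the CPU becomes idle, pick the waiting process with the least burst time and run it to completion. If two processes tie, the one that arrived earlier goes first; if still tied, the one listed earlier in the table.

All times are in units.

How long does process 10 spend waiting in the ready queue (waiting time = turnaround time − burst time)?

0

Gantt: | 10 0-2 | idle 2-3 | 11 3-7 | 13 7-13 | 12 13-22 |
Completion: 10=2  11=7  12=22  13=13
Waiting(10) = turnaround − burst = 2 − 2 = 0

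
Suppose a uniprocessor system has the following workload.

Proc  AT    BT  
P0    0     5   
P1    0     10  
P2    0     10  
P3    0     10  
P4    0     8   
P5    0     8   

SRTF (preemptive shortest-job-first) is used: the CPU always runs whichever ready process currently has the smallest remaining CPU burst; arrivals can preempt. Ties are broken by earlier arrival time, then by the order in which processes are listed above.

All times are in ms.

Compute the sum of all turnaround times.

162

Schedule: | P0 0-5 | P4 5-13 | P5 13-21 | P1 21-31 | P2 31-41 | P3 41-51 |
Completion: P0=5  P1=31  P2=41  P3=51  P4=13  P5=21
Turnaround (C−A): P0=5  P1=31  P2=41  P3=51  P4=13  P5=21
Turnaround = completion − arrival: P0=5, P1=31, P2=41, P3=51, P4=13, P5=21
Total turnaround = 5 + 31 + 41 + 51 + 13 + 21 = 162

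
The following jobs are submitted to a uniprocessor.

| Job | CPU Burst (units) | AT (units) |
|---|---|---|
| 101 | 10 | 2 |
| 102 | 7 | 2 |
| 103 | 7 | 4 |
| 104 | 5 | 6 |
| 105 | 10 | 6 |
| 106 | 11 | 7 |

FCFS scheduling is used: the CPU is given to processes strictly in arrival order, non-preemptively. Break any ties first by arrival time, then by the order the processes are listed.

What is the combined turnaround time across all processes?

Gantt: | idle 0-2 | 101 2-12 | 102 12-19 | 103 19-26 | 104 26-31 | 105 31-41 | 106 41-52 |
Completion: 101=12  102=19  103=26  104=31  105=41  106=52
Turnaround (C−A): 101=10  102=17  103=22  104=25  105=35  106=45
Turnaround = completion − arrival: 101=10, 102=17, 103=22, 104=25, 105=35, 106=45
Total turnaround = 10 + 17 + 22 + 25 + 35 + 45 = 154

154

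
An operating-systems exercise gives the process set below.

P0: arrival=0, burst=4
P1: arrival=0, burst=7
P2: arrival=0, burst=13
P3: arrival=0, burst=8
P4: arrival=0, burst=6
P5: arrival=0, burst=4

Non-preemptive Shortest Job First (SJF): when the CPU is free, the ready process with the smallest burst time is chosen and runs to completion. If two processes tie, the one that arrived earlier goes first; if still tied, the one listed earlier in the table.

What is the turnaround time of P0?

4

Timeline: | P0 0-4 | P5 4-8 | P4 8-14 | P1 14-21 | P3 21-29 | P2 29-42 |
Completion: P0=4  P1=21  P2=42  P3=29  P4=14  P5=8
Turnaround (C−A): P0=4  P1=21  P2=42  P3=29  P4=14  P5=8
Turnaround(P0) = completion − arrival = 4 − 0 = 4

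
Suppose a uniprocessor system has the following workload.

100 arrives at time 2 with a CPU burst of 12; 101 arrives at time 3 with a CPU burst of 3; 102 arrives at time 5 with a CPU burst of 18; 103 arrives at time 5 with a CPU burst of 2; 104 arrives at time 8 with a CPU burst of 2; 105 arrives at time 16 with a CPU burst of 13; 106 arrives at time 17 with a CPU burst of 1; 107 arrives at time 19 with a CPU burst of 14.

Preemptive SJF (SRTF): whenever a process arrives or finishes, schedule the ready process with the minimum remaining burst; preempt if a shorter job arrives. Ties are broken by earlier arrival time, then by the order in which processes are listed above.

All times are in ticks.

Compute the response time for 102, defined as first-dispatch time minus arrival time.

Timeline: | idle 0-2 | 100 2-3 | 101 3-6 | 103 6-8 | 104 8-10 | 100 10-17 | 106 17-18 | 100 18-22 | 105 22-35 | 107 35-49 | 102 49-67 |
Completion: 100=22  101=6  102=67  103=8  104=10  105=35  106=18  107=49
Response(102) = first start − arrival = 49 − 5 = 44

44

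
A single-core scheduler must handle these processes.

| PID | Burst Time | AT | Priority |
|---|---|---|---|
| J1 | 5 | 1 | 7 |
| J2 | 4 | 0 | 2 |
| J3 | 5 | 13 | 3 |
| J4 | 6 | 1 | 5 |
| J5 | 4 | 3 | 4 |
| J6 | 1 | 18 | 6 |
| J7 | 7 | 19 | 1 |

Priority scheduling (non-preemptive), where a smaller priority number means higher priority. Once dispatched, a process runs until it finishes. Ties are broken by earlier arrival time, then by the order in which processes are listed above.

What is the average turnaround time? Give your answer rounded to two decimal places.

Schedule: | J2 0-4 | J5 4-8 | J4 8-14 | J3 14-19 | J7 19-26 | J6 26-27 | J1 27-32 |
Completion: J1=32  J2=4  J3=19  J4=14  J5=8  J6=27  J7=26
Turnaround times: J1=31, J2=4, J3=6, J4=13, J5=5, J6=9, J7=7
Average turnaround = (31+4+6+13+5+9+7) / 7 = 75/7 = 10.71

10.71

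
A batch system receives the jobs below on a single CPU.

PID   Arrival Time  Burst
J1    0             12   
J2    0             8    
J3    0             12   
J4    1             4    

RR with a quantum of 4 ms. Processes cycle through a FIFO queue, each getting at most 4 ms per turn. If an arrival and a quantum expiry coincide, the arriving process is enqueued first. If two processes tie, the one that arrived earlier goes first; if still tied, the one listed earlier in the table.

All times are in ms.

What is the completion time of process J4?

Schedule: | J1 0-4 | J2 4-8 | J3 8-12 | J4 12-16 | J1 16-20 | J2 20-24 | J3 24-28 | J1 28-32 | J3 32-36 |
Completion: J1=32  J2=24  J3=36  J4=16

16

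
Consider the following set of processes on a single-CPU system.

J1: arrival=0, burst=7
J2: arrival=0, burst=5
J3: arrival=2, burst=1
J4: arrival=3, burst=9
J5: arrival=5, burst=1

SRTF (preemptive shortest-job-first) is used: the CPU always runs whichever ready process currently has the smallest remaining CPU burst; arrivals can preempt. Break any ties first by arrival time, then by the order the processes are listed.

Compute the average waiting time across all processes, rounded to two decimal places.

Timeline: | J2 0-2 | J3 2-3 | J2 3-6 | J5 6-7 | J1 7-14 | J4 14-23 |
Completion: J1=14  J2=6  J3=3  J4=23  J5=7
Waiting times: J1=7, J2=1, J3=0, J4=11, J5=1
Average waiting = (7+1+0+11+1) / 5 = 20/5 = 4.00

4.00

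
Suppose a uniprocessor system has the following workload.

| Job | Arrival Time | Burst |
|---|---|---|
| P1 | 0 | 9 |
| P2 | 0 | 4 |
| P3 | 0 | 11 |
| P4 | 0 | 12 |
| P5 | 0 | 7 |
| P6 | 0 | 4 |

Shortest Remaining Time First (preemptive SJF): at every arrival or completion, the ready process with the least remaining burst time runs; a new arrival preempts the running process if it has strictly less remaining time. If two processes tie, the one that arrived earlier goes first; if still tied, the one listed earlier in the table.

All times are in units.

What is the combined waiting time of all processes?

86

Schedule: | P2 0-4 | P6 4-8 | P5 8-15 | P1 15-24 | P3 24-35 | P4 35-47 |
Completion: P1=24  P2=4  P3=35  P4=47  P5=15  P6=8
Turnaround (C−A): P1=24  P2=4  P3=35  P4=47  P5=15  P6=8
Waiting = turnaround − burst: P1=15, P2=0, P3=24, P4=35, P5=8, P6=4
Total waiting = 15 + 0 + 24 + 35 + 8 + 4 = 86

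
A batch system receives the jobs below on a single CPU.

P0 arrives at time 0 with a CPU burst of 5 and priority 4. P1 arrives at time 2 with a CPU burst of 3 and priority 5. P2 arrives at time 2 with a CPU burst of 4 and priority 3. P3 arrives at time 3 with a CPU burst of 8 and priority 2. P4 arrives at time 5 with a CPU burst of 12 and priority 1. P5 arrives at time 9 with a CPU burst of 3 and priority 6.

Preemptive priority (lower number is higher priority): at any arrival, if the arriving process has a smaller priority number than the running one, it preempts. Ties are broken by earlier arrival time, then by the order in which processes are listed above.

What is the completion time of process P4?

Timeline: | P0 0-2 | P2 2-3 | P3 3-5 | P4 5-17 | P3 17-23 | P2 23-26 | P0 26-29 | P1 29-32 | P5 32-35 |
Completion: P0=29  P1=32  P2=26  P3=23  P4=17  P5=35

17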